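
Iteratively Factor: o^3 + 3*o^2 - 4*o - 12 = (o + 2)*(o^2 + o - 6) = (o - 2)*(o + 2)*(o + 3)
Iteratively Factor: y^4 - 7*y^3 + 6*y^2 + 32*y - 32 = (y - 4)*(y^3 - 3*y^2 - 6*y + 8) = (y - 4)*(y - 1)*(y^2 - 2*y - 8) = (y - 4)*(y - 1)*(y + 2)*(y - 4)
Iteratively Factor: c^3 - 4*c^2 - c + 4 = (c - 1)*(c^2 - 3*c - 4) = (c - 4)*(c - 1)*(c + 1)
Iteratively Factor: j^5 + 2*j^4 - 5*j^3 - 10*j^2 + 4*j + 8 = (j + 2)*(j^4 - 5*j^2 + 4) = (j - 2)*(j + 2)*(j^3 + 2*j^2 - j - 2) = (j - 2)*(j + 1)*(j + 2)*(j^2 + j - 2) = (j - 2)*(j - 1)*(j + 1)*(j + 2)*(j + 2)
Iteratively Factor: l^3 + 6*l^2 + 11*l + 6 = (l + 2)*(l^2 + 4*l + 3) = (l + 2)*(l + 3)*(l + 1)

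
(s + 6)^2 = s^2 + 12*s + 36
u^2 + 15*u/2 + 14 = (u + 7/2)*(u + 4)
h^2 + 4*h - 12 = (h - 2)*(h + 6)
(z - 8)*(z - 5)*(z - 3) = z^3 - 16*z^2 + 79*z - 120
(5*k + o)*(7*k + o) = 35*k^2 + 12*k*o + o^2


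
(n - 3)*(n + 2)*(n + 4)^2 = n^4 + 7*n^3 + 2*n^2 - 64*n - 96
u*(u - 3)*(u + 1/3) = u^3 - 8*u^2/3 - u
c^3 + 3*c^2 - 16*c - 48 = (c - 4)*(c + 3)*(c + 4)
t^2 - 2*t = t*(t - 2)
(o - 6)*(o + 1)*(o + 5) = o^3 - 31*o - 30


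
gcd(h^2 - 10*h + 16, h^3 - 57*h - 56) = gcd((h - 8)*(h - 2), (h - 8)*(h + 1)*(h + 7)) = h - 8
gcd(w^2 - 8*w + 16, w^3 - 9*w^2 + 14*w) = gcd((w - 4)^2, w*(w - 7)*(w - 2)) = 1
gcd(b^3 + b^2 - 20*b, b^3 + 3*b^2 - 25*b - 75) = b + 5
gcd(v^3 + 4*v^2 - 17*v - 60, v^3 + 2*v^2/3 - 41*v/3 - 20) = v^2 - v - 12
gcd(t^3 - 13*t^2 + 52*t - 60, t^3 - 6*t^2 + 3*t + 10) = t^2 - 7*t + 10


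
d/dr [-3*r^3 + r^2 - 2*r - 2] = -9*r^2 + 2*r - 2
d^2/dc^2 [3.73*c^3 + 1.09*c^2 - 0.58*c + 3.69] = 22.38*c + 2.18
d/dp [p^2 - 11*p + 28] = 2*p - 11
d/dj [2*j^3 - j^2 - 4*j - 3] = 6*j^2 - 2*j - 4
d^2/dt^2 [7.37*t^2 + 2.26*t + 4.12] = 14.7400000000000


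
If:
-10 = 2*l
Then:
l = -5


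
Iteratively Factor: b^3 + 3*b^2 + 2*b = (b)*(b^2 + 3*b + 2) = b*(b + 1)*(b + 2)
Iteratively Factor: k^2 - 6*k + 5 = (k - 5)*(k - 1)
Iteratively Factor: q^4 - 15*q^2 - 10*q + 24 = (q - 4)*(q^3 + 4*q^2 + q - 6) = (q - 4)*(q + 2)*(q^2 + 2*q - 3) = (q - 4)*(q + 2)*(q + 3)*(q - 1)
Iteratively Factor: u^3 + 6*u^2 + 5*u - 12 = (u - 1)*(u^2 + 7*u + 12) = (u - 1)*(u + 4)*(u + 3)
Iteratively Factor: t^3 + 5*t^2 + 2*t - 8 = (t + 2)*(t^2 + 3*t - 4) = (t + 2)*(t + 4)*(t - 1)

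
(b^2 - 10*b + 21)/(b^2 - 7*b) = (b - 3)/b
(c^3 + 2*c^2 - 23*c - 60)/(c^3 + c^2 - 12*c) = (c^2 - 2*c - 15)/(c*(c - 3))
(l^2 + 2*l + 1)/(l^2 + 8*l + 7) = (l + 1)/(l + 7)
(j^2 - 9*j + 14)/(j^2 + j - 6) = (j - 7)/(j + 3)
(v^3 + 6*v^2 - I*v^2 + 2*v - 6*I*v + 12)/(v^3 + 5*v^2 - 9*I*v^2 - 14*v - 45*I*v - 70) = (v^2 + v*(6 + I) + 6*I)/(v^2 + v*(5 - 7*I) - 35*I)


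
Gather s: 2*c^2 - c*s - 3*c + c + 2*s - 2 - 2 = 2*c^2 - 2*c + s*(2 - c) - 4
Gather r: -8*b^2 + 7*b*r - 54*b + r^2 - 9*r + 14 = -8*b^2 - 54*b + r^2 + r*(7*b - 9) + 14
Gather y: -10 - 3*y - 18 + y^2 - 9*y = y^2 - 12*y - 28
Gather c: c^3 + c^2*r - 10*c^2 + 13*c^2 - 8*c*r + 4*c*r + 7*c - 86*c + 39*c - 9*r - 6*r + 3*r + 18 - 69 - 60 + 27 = c^3 + c^2*(r + 3) + c*(-4*r - 40) - 12*r - 84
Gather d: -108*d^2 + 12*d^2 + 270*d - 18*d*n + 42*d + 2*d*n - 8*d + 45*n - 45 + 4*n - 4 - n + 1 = -96*d^2 + d*(304 - 16*n) + 48*n - 48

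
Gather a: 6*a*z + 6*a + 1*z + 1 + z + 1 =a*(6*z + 6) + 2*z + 2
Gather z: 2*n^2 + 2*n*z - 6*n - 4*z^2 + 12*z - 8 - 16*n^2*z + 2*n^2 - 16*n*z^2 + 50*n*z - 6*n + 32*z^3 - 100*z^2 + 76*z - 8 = 4*n^2 - 12*n + 32*z^3 + z^2*(-16*n - 104) + z*(-16*n^2 + 52*n + 88) - 16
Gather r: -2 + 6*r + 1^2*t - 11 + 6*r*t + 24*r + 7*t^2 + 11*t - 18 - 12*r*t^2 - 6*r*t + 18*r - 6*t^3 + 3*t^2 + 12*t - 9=r*(48 - 12*t^2) - 6*t^3 + 10*t^2 + 24*t - 40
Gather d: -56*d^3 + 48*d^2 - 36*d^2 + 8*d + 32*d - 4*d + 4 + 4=-56*d^3 + 12*d^2 + 36*d + 8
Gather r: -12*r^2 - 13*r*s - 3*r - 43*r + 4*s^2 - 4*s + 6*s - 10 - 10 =-12*r^2 + r*(-13*s - 46) + 4*s^2 + 2*s - 20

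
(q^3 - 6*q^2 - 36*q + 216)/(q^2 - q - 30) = (q^2 - 36)/(q + 5)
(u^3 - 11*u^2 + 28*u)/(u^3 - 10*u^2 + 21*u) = (u - 4)/(u - 3)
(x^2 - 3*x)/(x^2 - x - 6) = x/(x + 2)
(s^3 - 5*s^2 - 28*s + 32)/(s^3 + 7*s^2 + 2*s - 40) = (s^2 - 9*s + 8)/(s^2 + 3*s - 10)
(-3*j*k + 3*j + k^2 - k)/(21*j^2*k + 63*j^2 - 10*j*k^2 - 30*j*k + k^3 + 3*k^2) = (1 - k)/(7*j*k + 21*j - k^2 - 3*k)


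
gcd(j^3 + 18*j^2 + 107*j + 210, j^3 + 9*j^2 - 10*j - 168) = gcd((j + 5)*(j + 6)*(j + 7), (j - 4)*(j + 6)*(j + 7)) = j^2 + 13*j + 42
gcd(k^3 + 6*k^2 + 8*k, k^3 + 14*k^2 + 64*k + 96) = k + 4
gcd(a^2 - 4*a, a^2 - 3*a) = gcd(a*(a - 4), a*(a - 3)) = a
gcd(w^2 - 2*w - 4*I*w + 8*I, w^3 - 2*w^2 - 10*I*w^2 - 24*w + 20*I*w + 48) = w^2 + w*(-2 - 4*I) + 8*I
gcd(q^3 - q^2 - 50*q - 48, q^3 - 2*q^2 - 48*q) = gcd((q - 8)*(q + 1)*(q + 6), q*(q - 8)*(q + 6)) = q^2 - 2*q - 48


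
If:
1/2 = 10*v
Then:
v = 1/20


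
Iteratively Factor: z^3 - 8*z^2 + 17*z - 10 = (z - 2)*(z^2 - 6*z + 5) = (z - 5)*(z - 2)*(z - 1)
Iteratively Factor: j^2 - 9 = (j - 3)*(j + 3)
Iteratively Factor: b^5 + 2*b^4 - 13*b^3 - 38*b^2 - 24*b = (b + 1)*(b^4 + b^3 - 14*b^2 - 24*b) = b*(b + 1)*(b^3 + b^2 - 14*b - 24) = b*(b + 1)*(b + 3)*(b^2 - 2*b - 8) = b*(b - 4)*(b + 1)*(b + 3)*(b + 2)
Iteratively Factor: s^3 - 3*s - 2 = (s - 2)*(s^2 + 2*s + 1) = (s - 2)*(s + 1)*(s + 1)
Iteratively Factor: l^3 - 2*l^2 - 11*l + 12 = (l - 4)*(l^2 + 2*l - 3) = (l - 4)*(l - 1)*(l + 3)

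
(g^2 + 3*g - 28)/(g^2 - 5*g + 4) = (g + 7)/(g - 1)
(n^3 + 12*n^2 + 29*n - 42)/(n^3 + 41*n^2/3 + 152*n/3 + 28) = 3*(n - 1)/(3*n + 2)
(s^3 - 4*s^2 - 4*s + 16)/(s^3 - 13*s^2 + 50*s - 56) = (s + 2)/(s - 7)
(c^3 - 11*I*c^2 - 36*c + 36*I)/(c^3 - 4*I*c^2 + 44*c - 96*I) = (c^2 - 9*I*c - 18)/(c^2 - 2*I*c + 48)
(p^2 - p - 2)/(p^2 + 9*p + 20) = (p^2 - p - 2)/(p^2 + 9*p + 20)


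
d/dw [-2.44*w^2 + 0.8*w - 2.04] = 0.8 - 4.88*w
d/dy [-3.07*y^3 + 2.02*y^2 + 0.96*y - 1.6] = -9.21*y^2 + 4.04*y + 0.96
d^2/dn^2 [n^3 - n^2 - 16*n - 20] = 6*n - 2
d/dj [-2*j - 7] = -2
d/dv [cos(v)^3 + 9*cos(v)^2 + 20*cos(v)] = (3*sin(v)^2 - 18*cos(v) - 23)*sin(v)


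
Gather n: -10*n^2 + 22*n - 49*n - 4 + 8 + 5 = -10*n^2 - 27*n + 9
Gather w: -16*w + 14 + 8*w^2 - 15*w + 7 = 8*w^2 - 31*w + 21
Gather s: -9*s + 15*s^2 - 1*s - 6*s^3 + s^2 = -6*s^3 + 16*s^2 - 10*s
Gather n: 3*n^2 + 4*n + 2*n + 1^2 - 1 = 3*n^2 + 6*n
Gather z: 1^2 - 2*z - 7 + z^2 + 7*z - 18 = z^2 + 5*z - 24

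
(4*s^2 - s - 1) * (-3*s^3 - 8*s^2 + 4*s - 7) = -12*s^5 - 29*s^4 + 27*s^3 - 24*s^2 + 3*s + 7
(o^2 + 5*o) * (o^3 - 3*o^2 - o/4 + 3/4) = o^5 + 2*o^4 - 61*o^3/4 - o^2/2 + 15*o/4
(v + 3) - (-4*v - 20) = 5*v + 23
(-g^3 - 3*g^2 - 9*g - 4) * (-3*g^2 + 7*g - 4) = 3*g^5 + 2*g^4 + 10*g^3 - 39*g^2 + 8*g + 16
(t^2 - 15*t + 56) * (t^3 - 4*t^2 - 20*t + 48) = t^5 - 19*t^4 + 96*t^3 + 124*t^2 - 1840*t + 2688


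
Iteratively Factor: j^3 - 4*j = (j)*(j^2 - 4) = j*(j - 2)*(j + 2)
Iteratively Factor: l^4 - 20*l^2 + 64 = (l - 4)*(l^3 + 4*l^2 - 4*l - 16) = (l - 4)*(l + 4)*(l^2 - 4) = (l - 4)*(l + 2)*(l + 4)*(l - 2)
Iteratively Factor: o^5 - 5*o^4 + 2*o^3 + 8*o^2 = (o)*(o^4 - 5*o^3 + 2*o^2 + 8*o) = o*(o + 1)*(o^3 - 6*o^2 + 8*o) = o*(o - 2)*(o + 1)*(o^2 - 4*o) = o^2*(o - 2)*(o + 1)*(o - 4)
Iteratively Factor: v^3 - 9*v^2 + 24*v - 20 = (v - 2)*(v^2 - 7*v + 10) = (v - 5)*(v - 2)*(v - 2)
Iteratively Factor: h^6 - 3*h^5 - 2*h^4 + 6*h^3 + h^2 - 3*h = (h - 3)*(h^5 - 2*h^3 + h) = h*(h - 3)*(h^4 - 2*h^2 + 1) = h*(h - 3)*(h - 1)*(h^3 + h^2 - h - 1) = h*(h - 3)*(h - 1)*(h + 1)*(h^2 - 1) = h*(h - 3)*(h - 1)^2*(h + 1)*(h + 1)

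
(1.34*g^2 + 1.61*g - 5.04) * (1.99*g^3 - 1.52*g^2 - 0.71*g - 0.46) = 2.6666*g^5 + 1.1671*g^4 - 13.4282*g^3 + 5.9013*g^2 + 2.8378*g + 2.3184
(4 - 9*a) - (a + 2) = 2 - 10*a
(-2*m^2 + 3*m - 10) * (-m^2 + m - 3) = 2*m^4 - 5*m^3 + 19*m^2 - 19*m + 30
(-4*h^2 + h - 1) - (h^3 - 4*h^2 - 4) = -h^3 + h + 3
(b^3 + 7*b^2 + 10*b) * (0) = 0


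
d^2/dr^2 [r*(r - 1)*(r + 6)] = 6*r + 10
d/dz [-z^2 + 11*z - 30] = 11 - 2*z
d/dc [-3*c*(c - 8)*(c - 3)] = -9*c^2 + 66*c - 72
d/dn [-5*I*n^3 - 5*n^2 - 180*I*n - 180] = -15*I*n^2 - 10*n - 180*I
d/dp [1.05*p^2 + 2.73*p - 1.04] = 2.1*p + 2.73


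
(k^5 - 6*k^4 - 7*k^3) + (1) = k^5 - 6*k^4 - 7*k^3 + 1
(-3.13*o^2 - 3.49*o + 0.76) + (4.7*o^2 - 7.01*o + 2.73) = 1.57*o^2 - 10.5*o + 3.49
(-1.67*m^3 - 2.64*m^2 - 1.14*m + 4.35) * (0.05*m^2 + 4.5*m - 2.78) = -0.0835*m^5 - 7.647*m^4 - 7.2944*m^3 + 2.4267*m^2 + 22.7442*m - 12.093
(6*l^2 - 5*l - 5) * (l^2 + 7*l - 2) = 6*l^4 + 37*l^3 - 52*l^2 - 25*l + 10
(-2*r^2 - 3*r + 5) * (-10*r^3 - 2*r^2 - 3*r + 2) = 20*r^5 + 34*r^4 - 38*r^3 - 5*r^2 - 21*r + 10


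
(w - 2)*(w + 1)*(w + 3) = w^3 + 2*w^2 - 5*w - 6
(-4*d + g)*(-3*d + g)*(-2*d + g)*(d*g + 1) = -24*d^4*g + 26*d^3*g^2 - 24*d^3 - 9*d^2*g^3 + 26*d^2*g + d*g^4 - 9*d*g^2 + g^3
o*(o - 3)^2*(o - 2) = o^4 - 8*o^3 + 21*o^2 - 18*o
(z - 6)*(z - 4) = z^2 - 10*z + 24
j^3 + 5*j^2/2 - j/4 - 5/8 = (j - 1/2)*(j + 1/2)*(j + 5/2)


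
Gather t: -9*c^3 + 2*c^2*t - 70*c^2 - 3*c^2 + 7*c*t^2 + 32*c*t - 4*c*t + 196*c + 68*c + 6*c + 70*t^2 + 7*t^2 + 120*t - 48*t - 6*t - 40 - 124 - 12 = -9*c^3 - 73*c^2 + 270*c + t^2*(7*c + 77) + t*(2*c^2 + 28*c + 66) - 176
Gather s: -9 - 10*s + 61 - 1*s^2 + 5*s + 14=-s^2 - 5*s + 66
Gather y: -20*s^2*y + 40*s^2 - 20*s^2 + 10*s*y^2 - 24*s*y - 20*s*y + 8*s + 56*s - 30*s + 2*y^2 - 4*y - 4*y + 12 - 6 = 20*s^2 + 34*s + y^2*(10*s + 2) + y*(-20*s^2 - 44*s - 8) + 6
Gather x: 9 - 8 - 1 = 0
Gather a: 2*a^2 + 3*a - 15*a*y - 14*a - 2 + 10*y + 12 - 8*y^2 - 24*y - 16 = 2*a^2 + a*(-15*y - 11) - 8*y^2 - 14*y - 6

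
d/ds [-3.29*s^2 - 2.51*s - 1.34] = -6.58*s - 2.51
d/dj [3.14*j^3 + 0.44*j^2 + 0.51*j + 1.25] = 9.42*j^2 + 0.88*j + 0.51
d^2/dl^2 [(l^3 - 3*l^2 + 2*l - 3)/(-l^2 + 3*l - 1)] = 2*(-l^3 + 9*l^2 - 24*l + 21)/(l^6 - 9*l^5 + 30*l^4 - 45*l^3 + 30*l^2 - 9*l + 1)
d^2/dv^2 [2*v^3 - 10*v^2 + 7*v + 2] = 12*v - 20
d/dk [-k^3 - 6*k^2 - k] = -3*k^2 - 12*k - 1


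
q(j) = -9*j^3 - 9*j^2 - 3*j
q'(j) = -27*j^2 - 18*j - 3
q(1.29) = -38.17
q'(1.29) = -71.15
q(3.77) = -621.47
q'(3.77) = -454.61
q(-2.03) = 44.29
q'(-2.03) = -77.72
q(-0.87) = 1.72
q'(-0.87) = -7.78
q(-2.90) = 152.51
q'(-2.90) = -177.87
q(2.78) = -271.26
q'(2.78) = -261.71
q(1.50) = -55.12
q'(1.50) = -90.75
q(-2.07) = 47.47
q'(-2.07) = -81.43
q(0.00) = 0.00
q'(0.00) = -3.00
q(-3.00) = 171.00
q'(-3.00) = -192.00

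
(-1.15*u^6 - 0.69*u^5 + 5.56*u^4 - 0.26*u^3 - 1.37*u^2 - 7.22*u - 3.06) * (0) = 0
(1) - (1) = 0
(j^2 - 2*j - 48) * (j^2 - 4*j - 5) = j^4 - 6*j^3 - 45*j^2 + 202*j + 240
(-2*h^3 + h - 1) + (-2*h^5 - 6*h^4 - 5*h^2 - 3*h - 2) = -2*h^5 - 6*h^4 - 2*h^3 - 5*h^2 - 2*h - 3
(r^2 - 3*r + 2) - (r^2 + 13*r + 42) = -16*r - 40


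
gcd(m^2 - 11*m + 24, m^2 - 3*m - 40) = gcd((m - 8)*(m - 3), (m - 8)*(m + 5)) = m - 8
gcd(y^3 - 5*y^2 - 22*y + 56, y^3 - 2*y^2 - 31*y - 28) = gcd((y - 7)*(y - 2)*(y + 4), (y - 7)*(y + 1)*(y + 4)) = y^2 - 3*y - 28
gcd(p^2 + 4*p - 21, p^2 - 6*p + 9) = p - 3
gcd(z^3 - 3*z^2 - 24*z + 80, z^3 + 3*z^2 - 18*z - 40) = z^2 + z - 20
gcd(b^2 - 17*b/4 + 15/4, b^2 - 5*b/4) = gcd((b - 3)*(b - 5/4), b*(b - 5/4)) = b - 5/4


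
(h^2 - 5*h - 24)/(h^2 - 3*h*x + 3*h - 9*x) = (8 - h)/(-h + 3*x)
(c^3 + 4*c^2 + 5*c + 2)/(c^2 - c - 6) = (c^2 + 2*c + 1)/(c - 3)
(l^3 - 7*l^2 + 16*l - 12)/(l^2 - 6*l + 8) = (l^2 - 5*l + 6)/(l - 4)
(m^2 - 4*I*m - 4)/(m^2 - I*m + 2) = (m - 2*I)/(m + I)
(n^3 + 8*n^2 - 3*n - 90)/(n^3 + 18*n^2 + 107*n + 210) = (n - 3)/(n + 7)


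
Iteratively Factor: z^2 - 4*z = (z)*(z - 4)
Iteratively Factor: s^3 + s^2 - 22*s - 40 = (s + 4)*(s^2 - 3*s - 10) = (s + 2)*(s + 4)*(s - 5)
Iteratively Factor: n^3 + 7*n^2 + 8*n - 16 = (n + 4)*(n^2 + 3*n - 4) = (n - 1)*(n + 4)*(n + 4)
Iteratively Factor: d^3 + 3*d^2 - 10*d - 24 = (d - 3)*(d^2 + 6*d + 8) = (d - 3)*(d + 2)*(d + 4)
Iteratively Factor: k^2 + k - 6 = (k - 2)*(k + 3)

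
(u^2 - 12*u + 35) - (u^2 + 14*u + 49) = -26*u - 14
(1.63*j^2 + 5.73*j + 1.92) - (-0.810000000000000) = 1.63*j^2 + 5.73*j + 2.73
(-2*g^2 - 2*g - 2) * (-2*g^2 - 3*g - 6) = 4*g^4 + 10*g^3 + 22*g^2 + 18*g + 12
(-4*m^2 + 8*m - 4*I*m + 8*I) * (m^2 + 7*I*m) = -4*m^4 + 8*m^3 - 32*I*m^3 + 28*m^2 + 64*I*m^2 - 56*m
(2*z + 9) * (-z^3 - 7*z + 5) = -2*z^4 - 9*z^3 - 14*z^2 - 53*z + 45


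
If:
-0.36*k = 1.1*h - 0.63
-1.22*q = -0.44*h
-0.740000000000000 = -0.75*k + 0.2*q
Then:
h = 0.24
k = 1.01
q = 0.09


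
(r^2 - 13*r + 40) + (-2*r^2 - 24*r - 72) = -r^2 - 37*r - 32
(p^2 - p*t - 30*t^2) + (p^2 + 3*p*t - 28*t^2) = 2*p^2 + 2*p*t - 58*t^2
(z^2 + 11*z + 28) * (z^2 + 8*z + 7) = z^4 + 19*z^3 + 123*z^2 + 301*z + 196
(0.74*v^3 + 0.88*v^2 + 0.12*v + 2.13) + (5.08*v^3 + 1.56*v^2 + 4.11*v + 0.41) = 5.82*v^3 + 2.44*v^2 + 4.23*v + 2.54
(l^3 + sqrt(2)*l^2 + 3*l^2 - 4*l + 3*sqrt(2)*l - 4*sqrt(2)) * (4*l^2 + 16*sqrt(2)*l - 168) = 4*l^5 + 12*l^4 + 20*sqrt(2)*l^4 - 152*l^3 + 60*sqrt(2)*l^3 - 408*l^2 - 248*sqrt(2)*l^2 - 504*sqrt(2)*l + 544*l + 672*sqrt(2)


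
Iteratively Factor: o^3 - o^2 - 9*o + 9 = (o - 3)*(o^2 + 2*o - 3) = (o - 3)*(o + 3)*(o - 1)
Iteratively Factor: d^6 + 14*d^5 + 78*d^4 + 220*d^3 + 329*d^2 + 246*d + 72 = (d + 4)*(d^5 + 10*d^4 + 38*d^3 + 68*d^2 + 57*d + 18) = (d + 3)*(d + 4)*(d^4 + 7*d^3 + 17*d^2 + 17*d + 6) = (d + 3)^2*(d + 4)*(d^3 + 4*d^2 + 5*d + 2) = (d + 1)*(d + 3)^2*(d + 4)*(d^2 + 3*d + 2) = (d + 1)*(d + 2)*(d + 3)^2*(d + 4)*(d + 1)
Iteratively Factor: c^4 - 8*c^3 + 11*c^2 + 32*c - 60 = (c - 2)*(c^3 - 6*c^2 - c + 30) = (c - 2)*(c + 2)*(c^2 - 8*c + 15) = (c - 3)*(c - 2)*(c + 2)*(c - 5)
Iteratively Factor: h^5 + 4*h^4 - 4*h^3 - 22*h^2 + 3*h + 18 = (h + 3)*(h^4 + h^3 - 7*h^2 - h + 6) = (h - 2)*(h + 3)*(h^3 + 3*h^2 - h - 3) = (h - 2)*(h + 1)*(h + 3)*(h^2 + 2*h - 3) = (h - 2)*(h + 1)*(h + 3)^2*(h - 1)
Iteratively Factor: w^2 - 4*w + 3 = (w - 1)*(w - 3)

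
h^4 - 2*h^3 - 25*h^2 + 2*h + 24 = (h - 6)*(h - 1)*(h + 1)*(h + 4)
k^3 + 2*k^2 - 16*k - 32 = (k - 4)*(k + 2)*(k + 4)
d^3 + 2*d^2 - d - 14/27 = (d - 2/3)*(d + 1/3)*(d + 7/3)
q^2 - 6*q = q*(q - 6)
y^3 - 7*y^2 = y^2*(y - 7)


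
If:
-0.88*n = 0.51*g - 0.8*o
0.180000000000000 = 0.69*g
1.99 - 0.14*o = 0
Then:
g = 0.26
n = 12.77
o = 14.21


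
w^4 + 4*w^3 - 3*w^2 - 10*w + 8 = (w - 1)^2*(w + 2)*(w + 4)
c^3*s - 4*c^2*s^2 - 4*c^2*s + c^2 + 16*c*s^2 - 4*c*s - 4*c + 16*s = (c - 4)*(c - 4*s)*(c*s + 1)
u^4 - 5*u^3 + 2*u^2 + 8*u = u*(u - 4)*(u - 2)*(u + 1)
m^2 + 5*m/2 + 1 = (m + 1/2)*(m + 2)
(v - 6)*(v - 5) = v^2 - 11*v + 30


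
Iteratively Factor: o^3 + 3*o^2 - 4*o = (o + 4)*(o^2 - o) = (o - 1)*(o + 4)*(o)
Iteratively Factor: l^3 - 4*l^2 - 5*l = (l - 5)*(l^2 + l) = l*(l - 5)*(l + 1)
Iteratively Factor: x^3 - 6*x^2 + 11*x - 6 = (x - 1)*(x^2 - 5*x + 6) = (x - 2)*(x - 1)*(x - 3)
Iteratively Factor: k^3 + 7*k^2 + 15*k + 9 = (k + 3)*(k^2 + 4*k + 3) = (k + 3)^2*(k + 1)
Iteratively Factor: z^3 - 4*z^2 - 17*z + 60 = (z + 4)*(z^2 - 8*z + 15) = (z - 3)*(z + 4)*(z - 5)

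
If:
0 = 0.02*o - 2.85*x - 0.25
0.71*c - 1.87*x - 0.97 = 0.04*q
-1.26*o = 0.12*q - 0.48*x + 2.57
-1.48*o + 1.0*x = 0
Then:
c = -0.06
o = -0.06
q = -21.14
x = -0.09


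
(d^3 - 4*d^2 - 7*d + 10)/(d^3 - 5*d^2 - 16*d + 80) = (d^2 + d - 2)/(d^2 - 16)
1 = 1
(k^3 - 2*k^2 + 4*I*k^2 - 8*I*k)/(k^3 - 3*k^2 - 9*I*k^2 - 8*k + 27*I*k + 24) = (k^3 + k^2*(-2 + 4*I) - 8*I*k)/(k^3 + k^2*(-3 - 9*I) + k*(-8 + 27*I) + 24)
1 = 1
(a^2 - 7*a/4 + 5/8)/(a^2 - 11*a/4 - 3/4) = (-8*a^2 + 14*a - 5)/(2*(-4*a^2 + 11*a + 3))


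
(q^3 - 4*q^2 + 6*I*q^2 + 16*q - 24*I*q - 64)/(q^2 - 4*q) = q + 6*I + 16/q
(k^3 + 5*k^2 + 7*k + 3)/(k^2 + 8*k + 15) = (k^2 + 2*k + 1)/(k + 5)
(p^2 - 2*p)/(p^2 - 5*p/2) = 2*(p - 2)/(2*p - 5)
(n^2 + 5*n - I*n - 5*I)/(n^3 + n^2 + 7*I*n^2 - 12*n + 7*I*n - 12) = (n^2 + n*(5 - I) - 5*I)/(n^3 + n^2*(1 + 7*I) + n*(-12 + 7*I) - 12)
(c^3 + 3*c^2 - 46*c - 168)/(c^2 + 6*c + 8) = (c^2 - c - 42)/(c + 2)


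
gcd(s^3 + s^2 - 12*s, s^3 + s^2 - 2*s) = s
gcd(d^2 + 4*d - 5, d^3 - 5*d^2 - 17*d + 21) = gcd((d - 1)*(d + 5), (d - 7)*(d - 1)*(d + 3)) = d - 1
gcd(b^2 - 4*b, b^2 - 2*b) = b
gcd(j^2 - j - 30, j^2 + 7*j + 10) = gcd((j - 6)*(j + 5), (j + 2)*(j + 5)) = j + 5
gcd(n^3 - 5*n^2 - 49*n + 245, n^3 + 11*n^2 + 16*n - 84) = n + 7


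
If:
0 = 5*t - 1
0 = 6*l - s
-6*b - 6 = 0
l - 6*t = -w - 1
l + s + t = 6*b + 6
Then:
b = -1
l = -1/35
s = -6/35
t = 1/5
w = 8/35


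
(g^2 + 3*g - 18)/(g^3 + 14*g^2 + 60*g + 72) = (g - 3)/(g^2 + 8*g + 12)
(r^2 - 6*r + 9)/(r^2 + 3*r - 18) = (r - 3)/(r + 6)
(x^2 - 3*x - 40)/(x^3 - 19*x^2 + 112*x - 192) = (x + 5)/(x^2 - 11*x + 24)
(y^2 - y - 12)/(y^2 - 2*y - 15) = (y - 4)/(y - 5)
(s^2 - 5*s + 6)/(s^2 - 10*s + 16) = (s - 3)/(s - 8)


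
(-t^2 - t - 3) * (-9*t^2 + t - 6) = 9*t^4 + 8*t^3 + 32*t^2 + 3*t + 18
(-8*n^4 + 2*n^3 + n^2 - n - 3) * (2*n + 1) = -16*n^5 - 4*n^4 + 4*n^3 - n^2 - 7*n - 3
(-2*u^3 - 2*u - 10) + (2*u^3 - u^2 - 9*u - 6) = -u^2 - 11*u - 16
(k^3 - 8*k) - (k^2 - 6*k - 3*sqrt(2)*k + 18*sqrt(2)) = k^3 - k^2 - 2*k + 3*sqrt(2)*k - 18*sqrt(2)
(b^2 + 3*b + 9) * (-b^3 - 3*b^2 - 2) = -b^5 - 6*b^4 - 18*b^3 - 29*b^2 - 6*b - 18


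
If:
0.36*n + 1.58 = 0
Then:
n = -4.39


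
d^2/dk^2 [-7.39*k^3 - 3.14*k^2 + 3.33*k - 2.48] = -44.34*k - 6.28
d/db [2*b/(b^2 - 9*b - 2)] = 2*(-b^2 - 2)/(b^4 - 18*b^3 + 77*b^2 + 36*b + 4)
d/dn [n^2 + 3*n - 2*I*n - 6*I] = 2*n + 3 - 2*I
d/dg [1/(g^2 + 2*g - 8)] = 2*(-g - 1)/(g^2 + 2*g - 8)^2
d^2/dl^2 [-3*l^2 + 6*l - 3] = -6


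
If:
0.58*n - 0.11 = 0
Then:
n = 0.19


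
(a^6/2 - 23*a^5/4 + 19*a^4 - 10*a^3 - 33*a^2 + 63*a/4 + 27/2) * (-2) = -a^6 + 23*a^5/2 - 38*a^4 + 20*a^3 + 66*a^2 - 63*a/2 - 27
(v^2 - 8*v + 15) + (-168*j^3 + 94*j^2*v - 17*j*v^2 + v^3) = -168*j^3 + 94*j^2*v - 17*j*v^2 + v^3 + v^2 - 8*v + 15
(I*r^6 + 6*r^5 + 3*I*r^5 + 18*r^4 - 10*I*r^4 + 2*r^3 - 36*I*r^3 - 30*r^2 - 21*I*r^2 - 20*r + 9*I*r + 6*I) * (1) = I*r^6 + 6*r^5 + 3*I*r^5 + 18*r^4 - 10*I*r^4 + 2*r^3 - 36*I*r^3 - 30*r^2 - 21*I*r^2 - 20*r + 9*I*r + 6*I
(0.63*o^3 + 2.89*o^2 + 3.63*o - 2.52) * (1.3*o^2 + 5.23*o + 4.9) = 0.819*o^5 + 7.0519*o^4 + 22.9207*o^3 + 29.8699*o^2 + 4.6074*o - 12.348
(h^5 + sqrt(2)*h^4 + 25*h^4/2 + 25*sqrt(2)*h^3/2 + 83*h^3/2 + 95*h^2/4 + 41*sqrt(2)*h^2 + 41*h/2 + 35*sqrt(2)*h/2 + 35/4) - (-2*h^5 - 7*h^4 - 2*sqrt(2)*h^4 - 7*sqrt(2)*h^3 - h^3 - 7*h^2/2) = 3*h^5 + 3*sqrt(2)*h^4 + 39*h^4/2 + 39*sqrt(2)*h^3/2 + 85*h^3/2 + 109*h^2/4 + 41*sqrt(2)*h^2 + 41*h/2 + 35*sqrt(2)*h/2 + 35/4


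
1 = 1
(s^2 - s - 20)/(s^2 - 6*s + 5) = (s + 4)/(s - 1)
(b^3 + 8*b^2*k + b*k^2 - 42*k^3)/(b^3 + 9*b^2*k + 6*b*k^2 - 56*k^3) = (b + 3*k)/(b + 4*k)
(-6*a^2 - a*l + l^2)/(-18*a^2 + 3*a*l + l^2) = (2*a + l)/(6*a + l)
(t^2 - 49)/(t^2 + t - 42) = (t - 7)/(t - 6)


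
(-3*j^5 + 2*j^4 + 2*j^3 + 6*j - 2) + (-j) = -3*j^5 + 2*j^4 + 2*j^3 + 5*j - 2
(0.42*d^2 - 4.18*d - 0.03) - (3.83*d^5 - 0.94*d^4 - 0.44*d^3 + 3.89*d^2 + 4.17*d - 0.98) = -3.83*d^5 + 0.94*d^4 + 0.44*d^3 - 3.47*d^2 - 8.35*d + 0.95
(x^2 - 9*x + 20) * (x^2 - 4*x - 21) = x^4 - 13*x^3 + 35*x^2 + 109*x - 420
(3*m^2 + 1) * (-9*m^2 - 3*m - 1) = -27*m^4 - 9*m^3 - 12*m^2 - 3*m - 1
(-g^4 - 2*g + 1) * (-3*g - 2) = 3*g^5 + 2*g^4 + 6*g^2 + g - 2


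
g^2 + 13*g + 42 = (g + 6)*(g + 7)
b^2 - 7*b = b*(b - 7)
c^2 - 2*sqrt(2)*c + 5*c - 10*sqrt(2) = (c + 5)*(c - 2*sqrt(2))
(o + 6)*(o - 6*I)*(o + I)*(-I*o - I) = -I*o^4 - 5*o^3 - 7*I*o^3 - 35*o^2 - 12*I*o^2 - 30*o - 42*I*o - 36*I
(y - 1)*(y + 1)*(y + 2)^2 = y^4 + 4*y^3 + 3*y^2 - 4*y - 4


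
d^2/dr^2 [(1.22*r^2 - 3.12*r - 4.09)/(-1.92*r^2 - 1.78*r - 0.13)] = (31.34208*r^3 + 92.291328*r^2 + 79.195392*r + 22.390612)/(7.077888*r^6 + 19.685376*r^5 + 19.68768*r^4 + 8.30548*r^3 + 1.33302*r^2 + 0.090246*r + 0.002197)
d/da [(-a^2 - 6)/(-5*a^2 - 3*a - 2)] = (3*a^2 - 56*a - 18)/(25*a^4 + 30*a^3 + 29*a^2 + 12*a + 4)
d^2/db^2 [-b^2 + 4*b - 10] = -2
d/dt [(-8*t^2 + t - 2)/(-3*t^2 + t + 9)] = (-5*t^2 - 156*t + 11)/(9*t^4 - 6*t^3 - 53*t^2 + 18*t + 81)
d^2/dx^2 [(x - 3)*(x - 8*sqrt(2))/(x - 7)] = 8*(7 - 8*sqrt(2))/(x^3 - 21*x^2 + 147*x - 343)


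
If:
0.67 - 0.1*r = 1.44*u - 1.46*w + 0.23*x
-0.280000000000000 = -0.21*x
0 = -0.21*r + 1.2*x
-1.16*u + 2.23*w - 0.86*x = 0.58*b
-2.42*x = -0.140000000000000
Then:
No Solution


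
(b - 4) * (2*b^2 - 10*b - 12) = 2*b^3 - 18*b^2 + 28*b + 48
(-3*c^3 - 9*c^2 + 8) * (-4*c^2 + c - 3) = 12*c^5 + 33*c^4 - 5*c^2 + 8*c - 24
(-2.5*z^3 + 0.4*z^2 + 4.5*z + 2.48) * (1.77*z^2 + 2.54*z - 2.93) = -4.425*z^5 - 5.642*z^4 + 16.306*z^3 + 14.6476*z^2 - 6.8858*z - 7.2664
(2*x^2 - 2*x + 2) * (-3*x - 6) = -6*x^3 - 6*x^2 + 6*x - 12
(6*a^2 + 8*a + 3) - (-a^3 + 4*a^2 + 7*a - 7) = a^3 + 2*a^2 + a + 10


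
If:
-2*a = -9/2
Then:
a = 9/4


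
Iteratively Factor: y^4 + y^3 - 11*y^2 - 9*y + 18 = (y - 3)*(y^3 + 4*y^2 + y - 6) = (y - 3)*(y - 1)*(y^2 + 5*y + 6) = (y - 3)*(y - 1)*(y + 3)*(y + 2)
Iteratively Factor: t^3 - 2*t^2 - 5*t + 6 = (t + 2)*(t^2 - 4*t + 3) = (t - 1)*(t + 2)*(t - 3)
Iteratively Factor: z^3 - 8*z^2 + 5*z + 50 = (z + 2)*(z^2 - 10*z + 25) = (z - 5)*(z + 2)*(z - 5)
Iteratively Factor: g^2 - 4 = (g + 2)*(g - 2)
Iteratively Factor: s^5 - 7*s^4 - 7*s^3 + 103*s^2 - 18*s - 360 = (s - 5)*(s^4 - 2*s^3 - 17*s^2 + 18*s + 72) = (s - 5)*(s + 2)*(s^3 - 4*s^2 - 9*s + 36) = (s - 5)*(s + 2)*(s + 3)*(s^2 - 7*s + 12) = (s - 5)*(s - 4)*(s + 2)*(s + 3)*(s - 3)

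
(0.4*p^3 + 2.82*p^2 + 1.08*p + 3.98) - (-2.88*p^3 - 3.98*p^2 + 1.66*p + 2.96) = 3.28*p^3 + 6.8*p^2 - 0.58*p + 1.02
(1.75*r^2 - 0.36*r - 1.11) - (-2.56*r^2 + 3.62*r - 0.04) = 4.31*r^2 - 3.98*r - 1.07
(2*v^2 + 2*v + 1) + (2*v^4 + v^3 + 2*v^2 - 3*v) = 2*v^4 + v^3 + 4*v^2 - v + 1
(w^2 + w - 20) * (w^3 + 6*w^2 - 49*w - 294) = w^5 + 7*w^4 - 63*w^3 - 463*w^2 + 686*w + 5880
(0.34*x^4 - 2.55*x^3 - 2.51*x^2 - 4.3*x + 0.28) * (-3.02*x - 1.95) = -1.0268*x^5 + 7.038*x^4 + 12.5527*x^3 + 17.8805*x^2 + 7.5394*x - 0.546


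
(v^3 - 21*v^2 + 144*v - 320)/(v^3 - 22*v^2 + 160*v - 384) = (v - 5)/(v - 6)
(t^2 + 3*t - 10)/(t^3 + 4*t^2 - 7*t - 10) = 1/(t + 1)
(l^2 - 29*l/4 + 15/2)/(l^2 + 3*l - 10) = (4*l^2 - 29*l + 30)/(4*(l^2 + 3*l - 10))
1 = 1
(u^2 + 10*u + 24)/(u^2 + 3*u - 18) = (u + 4)/(u - 3)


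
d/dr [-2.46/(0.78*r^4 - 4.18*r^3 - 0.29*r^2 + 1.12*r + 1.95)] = (7.6752*r^3 - 30.8484*r^2 - 1.4268*r + 2.7552)/(0.78*r^4 - 4.18*r^3 - 0.29*r^2 + 1.12*r + 1.95)^2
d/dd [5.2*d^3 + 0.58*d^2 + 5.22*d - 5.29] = 15.6*d^2 + 1.16*d + 5.22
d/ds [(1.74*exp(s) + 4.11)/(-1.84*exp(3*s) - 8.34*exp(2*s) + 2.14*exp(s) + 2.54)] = (6.4032*exp(3*s) + 37.1988*exp(2*s) + 68.5548*exp(s) - 4.3758)*exp(s)/(3.3856*exp(6*s) + 30.6912*exp(5*s) + 61.6804*exp(4*s) - 45.0424*exp(3*s) - 37.7876*exp(2*s) + 10.8712*exp(s) + 6.4516)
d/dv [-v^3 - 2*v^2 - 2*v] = -3*v^2 - 4*v - 2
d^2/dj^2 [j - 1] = 0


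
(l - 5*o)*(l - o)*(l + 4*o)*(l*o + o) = l^4*o - 2*l^3*o^2 + l^3*o - 19*l^2*o^3 - 2*l^2*o^2 + 20*l*o^4 - 19*l*o^3 + 20*o^4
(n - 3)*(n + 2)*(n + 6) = n^3 + 5*n^2 - 12*n - 36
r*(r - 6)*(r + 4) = r^3 - 2*r^2 - 24*r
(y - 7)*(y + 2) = y^2 - 5*y - 14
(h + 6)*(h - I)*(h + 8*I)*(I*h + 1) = I*h^4 - 6*h^3 + 6*I*h^3 - 36*h^2 + 15*I*h^2 + 8*h + 90*I*h + 48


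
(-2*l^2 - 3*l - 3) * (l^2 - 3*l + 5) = -2*l^4 + 3*l^3 - 4*l^2 - 6*l - 15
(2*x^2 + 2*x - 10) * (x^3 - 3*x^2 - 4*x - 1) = 2*x^5 - 4*x^4 - 24*x^3 + 20*x^2 + 38*x + 10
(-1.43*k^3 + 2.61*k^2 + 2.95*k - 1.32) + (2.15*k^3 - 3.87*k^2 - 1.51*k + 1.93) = 0.72*k^3 - 1.26*k^2 + 1.44*k + 0.61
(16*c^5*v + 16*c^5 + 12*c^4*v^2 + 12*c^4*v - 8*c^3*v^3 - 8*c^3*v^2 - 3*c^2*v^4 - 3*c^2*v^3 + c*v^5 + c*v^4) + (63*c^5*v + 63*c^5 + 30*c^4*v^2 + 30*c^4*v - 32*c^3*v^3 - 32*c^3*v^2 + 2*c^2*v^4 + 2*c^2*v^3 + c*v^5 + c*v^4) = 79*c^5*v + 79*c^5 + 42*c^4*v^2 + 42*c^4*v - 40*c^3*v^3 - 40*c^3*v^2 - c^2*v^4 - c^2*v^3 + 2*c*v^5 + 2*c*v^4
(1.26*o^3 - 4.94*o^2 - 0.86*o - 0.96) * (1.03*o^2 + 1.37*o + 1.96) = 1.2978*o^5 - 3.362*o^4 - 5.184*o^3 - 11.8494*o^2 - 3.0008*o - 1.8816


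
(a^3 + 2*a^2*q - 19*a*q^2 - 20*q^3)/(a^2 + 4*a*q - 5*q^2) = (-a^2 + 3*a*q + 4*q^2)/(-a + q)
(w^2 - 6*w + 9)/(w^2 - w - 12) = (-w^2 + 6*w - 9)/(-w^2 + w + 12)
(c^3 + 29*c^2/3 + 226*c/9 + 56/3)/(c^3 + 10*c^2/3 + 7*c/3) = (c^2 + 22*c/3 + 8)/(c*(c + 1))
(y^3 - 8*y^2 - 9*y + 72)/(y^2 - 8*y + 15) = (y^2 - 5*y - 24)/(y - 5)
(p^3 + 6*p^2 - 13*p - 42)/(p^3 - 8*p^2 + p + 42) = (p + 7)/(p - 7)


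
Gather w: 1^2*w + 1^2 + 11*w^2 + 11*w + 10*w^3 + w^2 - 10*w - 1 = 10*w^3 + 12*w^2 + 2*w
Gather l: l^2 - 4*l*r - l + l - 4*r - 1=l^2 - 4*l*r - 4*r - 1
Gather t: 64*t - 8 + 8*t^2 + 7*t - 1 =8*t^2 + 71*t - 9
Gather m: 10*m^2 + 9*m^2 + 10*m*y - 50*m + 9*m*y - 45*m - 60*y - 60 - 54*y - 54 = 19*m^2 + m*(19*y - 95) - 114*y - 114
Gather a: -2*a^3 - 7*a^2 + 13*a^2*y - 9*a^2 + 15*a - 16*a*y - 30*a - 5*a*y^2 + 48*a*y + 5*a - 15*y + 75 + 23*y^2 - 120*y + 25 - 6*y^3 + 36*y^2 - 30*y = -2*a^3 + a^2*(13*y - 16) + a*(-5*y^2 + 32*y - 10) - 6*y^3 + 59*y^2 - 165*y + 100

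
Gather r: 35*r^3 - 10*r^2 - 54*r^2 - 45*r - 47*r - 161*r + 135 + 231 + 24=35*r^3 - 64*r^2 - 253*r + 390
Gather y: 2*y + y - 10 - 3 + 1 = 3*y - 12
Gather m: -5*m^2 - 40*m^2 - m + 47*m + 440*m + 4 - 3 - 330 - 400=-45*m^2 + 486*m - 729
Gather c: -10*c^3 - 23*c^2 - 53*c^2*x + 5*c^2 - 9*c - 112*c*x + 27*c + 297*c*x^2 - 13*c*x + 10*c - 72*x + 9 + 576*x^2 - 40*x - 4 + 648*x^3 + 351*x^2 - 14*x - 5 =-10*c^3 + c^2*(-53*x - 18) + c*(297*x^2 - 125*x + 28) + 648*x^3 + 927*x^2 - 126*x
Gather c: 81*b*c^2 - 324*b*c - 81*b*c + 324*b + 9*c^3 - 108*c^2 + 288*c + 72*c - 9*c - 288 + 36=324*b + 9*c^3 + c^2*(81*b - 108) + c*(351 - 405*b) - 252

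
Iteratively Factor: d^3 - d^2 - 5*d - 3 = (d + 1)*(d^2 - 2*d - 3) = (d - 3)*(d + 1)*(d + 1)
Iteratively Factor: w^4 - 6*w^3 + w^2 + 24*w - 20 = (w - 2)*(w^3 - 4*w^2 - 7*w + 10) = (w - 2)*(w + 2)*(w^2 - 6*w + 5) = (w - 2)*(w - 1)*(w + 2)*(w - 5)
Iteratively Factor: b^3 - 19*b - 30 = (b + 2)*(b^2 - 2*b - 15) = (b - 5)*(b + 2)*(b + 3)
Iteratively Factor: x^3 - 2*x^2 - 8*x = (x)*(x^2 - 2*x - 8) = x*(x + 2)*(x - 4)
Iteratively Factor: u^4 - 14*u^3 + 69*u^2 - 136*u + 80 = (u - 5)*(u^3 - 9*u^2 + 24*u - 16) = (u - 5)*(u - 4)*(u^2 - 5*u + 4) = (u - 5)*(u - 4)^2*(u - 1)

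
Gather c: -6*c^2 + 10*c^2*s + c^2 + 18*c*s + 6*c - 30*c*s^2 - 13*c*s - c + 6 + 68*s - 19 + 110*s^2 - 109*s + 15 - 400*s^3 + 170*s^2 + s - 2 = c^2*(10*s - 5) + c*(-30*s^2 + 5*s + 5) - 400*s^3 + 280*s^2 - 40*s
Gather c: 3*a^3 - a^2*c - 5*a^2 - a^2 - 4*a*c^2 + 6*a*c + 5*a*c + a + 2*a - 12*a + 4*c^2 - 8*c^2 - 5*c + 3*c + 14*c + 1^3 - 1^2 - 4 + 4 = 3*a^3 - 6*a^2 - 9*a + c^2*(-4*a - 4) + c*(-a^2 + 11*a + 12)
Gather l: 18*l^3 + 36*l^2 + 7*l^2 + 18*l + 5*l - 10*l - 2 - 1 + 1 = 18*l^3 + 43*l^2 + 13*l - 2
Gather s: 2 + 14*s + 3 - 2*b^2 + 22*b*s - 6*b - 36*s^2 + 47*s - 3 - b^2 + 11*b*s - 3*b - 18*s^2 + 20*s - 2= -3*b^2 - 9*b - 54*s^2 + s*(33*b + 81)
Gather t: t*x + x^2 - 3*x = t*x + x^2 - 3*x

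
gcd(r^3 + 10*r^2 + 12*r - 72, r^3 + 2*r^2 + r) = 1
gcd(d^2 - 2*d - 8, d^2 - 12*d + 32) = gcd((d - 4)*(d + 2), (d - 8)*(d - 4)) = d - 4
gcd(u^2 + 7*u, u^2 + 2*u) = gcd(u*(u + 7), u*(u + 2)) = u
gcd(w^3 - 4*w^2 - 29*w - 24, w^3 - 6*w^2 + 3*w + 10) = w + 1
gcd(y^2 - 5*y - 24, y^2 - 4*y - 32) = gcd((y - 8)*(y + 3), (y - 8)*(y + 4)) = y - 8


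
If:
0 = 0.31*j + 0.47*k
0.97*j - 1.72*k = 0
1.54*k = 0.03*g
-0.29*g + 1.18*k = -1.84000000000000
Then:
No Solution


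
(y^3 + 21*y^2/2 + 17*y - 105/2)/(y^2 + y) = (2*y^3 + 21*y^2 + 34*y - 105)/(2*y*(y + 1))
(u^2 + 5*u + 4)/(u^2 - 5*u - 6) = (u + 4)/(u - 6)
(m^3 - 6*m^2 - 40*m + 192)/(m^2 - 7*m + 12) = (m^2 - 2*m - 48)/(m - 3)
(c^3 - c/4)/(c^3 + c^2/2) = (c - 1/2)/c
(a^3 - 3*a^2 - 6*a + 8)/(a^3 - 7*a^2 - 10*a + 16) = (a - 4)/(a - 8)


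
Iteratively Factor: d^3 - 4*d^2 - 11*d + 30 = (d - 2)*(d^2 - 2*d - 15) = (d - 5)*(d - 2)*(d + 3)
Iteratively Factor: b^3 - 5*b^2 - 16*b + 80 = (b - 4)*(b^2 - b - 20) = (b - 4)*(b + 4)*(b - 5)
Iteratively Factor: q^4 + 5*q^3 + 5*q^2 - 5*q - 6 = (q + 2)*(q^3 + 3*q^2 - q - 3) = (q + 2)*(q + 3)*(q^2 - 1) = (q - 1)*(q + 2)*(q + 3)*(q + 1)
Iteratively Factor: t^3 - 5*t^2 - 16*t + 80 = (t - 4)*(t^2 - t - 20) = (t - 5)*(t - 4)*(t + 4)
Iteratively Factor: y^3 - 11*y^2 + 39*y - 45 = (y - 3)*(y^2 - 8*y + 15) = (y - 3)^2*(y - 5)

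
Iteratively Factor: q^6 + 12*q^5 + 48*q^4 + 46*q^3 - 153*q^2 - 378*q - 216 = (q + 1)*(q^5 + 11*q^4 + 37*q^3 + 9*q^2 - 162*q - 216) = (q + 1)*(q + 3)*(q^4 + 8*q^3 + 13*q^2 - 30*q - 72) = (q + 1)*(q + 3)^2*(q^3 + 5*q^2 - 2*q - 24) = (q - 2)*(q + 1)*(q + 3)^2*(q^2 + 7*q + 12) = (q - 2)*(q + 1)*(q + 3)^2*(q + 4)*(q + 3)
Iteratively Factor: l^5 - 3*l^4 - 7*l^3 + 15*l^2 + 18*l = (l + 1)*(l^4 - 4*l^3 - 3*l^2 + 18*l) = (l + 1)*(l + 2)*(l^3 - 6*l^2 + 9*l) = l*(l + 1)*(l + 2)*(l^2 - 6*l + 9) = l*(l - 3)*(l + 1)*(l + 2)*(l - 3)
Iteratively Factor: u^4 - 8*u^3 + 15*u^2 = (u)*(u^3 - 8*u^2 + 15*u) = u*(u - 3)*(u^2 - 5*u) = u*(u - 5)*(u - 3)*(u)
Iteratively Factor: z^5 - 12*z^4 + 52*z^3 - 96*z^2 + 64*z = (z - 4)*(z^4 - 8*z^3 + 20*z^2 - 16*z) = z*(z - 4)*(z^3 - 8*z^2 + 20*z - 16) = z*(z - 4)^2*(z^2 - 4*z + 4) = z*(z - 4)^2*(z - 2)*(z - 2)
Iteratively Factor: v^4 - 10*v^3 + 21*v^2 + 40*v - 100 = (v - 5)*(v^3 - 5*v^2 - 4*v + 20) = (v - 5)*(v + 2)*(v^2 - 7*v + 10) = (v - 5)^2*(v + 2)*(v - 2)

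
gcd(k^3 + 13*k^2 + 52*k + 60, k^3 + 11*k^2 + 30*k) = k^2 + 11*k + 30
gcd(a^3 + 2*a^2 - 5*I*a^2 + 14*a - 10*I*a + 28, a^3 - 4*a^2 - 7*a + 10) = a + 2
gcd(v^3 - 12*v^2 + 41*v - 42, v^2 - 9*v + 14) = v^2 - 9*v + 14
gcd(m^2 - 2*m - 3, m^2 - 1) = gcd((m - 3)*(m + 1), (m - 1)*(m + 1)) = m + 1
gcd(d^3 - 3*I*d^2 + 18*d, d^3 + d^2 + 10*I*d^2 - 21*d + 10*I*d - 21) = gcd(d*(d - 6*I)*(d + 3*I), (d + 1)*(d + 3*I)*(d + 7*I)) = d + 3*I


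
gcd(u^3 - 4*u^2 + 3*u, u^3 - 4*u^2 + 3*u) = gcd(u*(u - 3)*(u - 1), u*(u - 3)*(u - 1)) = u^3 - 4*u^2 + 3*u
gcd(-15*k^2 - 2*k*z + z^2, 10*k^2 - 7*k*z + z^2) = -5*k + z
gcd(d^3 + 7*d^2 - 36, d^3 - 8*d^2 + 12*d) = d - 2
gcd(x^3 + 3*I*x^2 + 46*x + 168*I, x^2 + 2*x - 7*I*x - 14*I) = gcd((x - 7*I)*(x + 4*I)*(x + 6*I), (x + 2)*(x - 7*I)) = x - 7*I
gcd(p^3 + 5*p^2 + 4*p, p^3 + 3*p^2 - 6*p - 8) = p^2 + 5*p + 4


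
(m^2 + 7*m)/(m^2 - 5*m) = (m + 7)/(m - 5)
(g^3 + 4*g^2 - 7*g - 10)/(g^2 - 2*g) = g + 6 + 5/g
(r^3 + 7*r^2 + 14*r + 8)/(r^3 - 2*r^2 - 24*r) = (r^2 + 3*r + 2)/(r*(r - 6))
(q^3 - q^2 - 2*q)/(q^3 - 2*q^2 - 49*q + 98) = q*(q + 1)/(q^2 - 49)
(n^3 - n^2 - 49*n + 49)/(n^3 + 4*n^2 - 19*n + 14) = (n - 7)/(n - 2)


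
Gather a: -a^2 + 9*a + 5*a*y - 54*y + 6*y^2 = -a^2 + a*(5*y + 9) + 6*y^2 - 54*y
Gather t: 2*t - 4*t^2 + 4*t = -4*t^2 + 6*t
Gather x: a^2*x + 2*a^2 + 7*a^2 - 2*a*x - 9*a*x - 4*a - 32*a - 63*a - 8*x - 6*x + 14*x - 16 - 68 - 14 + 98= 9*a^2 - 99*a + x*(a^2 - 11*a)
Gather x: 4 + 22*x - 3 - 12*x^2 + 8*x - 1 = -12*x^2 + 30*x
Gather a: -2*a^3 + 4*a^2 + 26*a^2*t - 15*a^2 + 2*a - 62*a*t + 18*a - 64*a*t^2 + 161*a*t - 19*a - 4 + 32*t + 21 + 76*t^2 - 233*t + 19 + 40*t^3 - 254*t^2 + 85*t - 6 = -2*a^3 + a^2*(26*t - 11) + a*(-64*t^2 + 99*t + 1) + 40*t^3 - 178*t^2 - 116*t + 30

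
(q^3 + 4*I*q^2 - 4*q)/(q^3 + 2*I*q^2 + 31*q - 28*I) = q*(q^2 + 4*I*q - 4)/(q^3 + 2*I*q^2 + 31*q - 28*I)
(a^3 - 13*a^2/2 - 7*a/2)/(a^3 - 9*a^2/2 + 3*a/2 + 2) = a*(a - 7)/(a^2 - 5*a + 4)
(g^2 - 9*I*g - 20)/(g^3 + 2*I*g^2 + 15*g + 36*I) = (g - 5*I)/(g^2 + 6*I*g - 9)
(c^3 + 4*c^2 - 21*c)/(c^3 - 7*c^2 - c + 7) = c*(c^2 + 4*c - 21)/(c^3 - 7*c^2 - c + 7)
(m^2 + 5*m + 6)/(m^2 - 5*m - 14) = (m + 3)/(m - 7)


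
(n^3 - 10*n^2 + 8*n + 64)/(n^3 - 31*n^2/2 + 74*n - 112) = 2*(n + 2)/(2*n - 7)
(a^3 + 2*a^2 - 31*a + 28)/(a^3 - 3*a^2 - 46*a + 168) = (a - 1)/(a - 6)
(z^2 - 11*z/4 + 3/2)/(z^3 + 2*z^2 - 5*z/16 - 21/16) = 4*(z - 2)/(4*z^2 + 11*z + 7)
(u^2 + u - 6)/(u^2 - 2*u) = (u + 3)/u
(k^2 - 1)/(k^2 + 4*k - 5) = (k + 1)/(k + 5)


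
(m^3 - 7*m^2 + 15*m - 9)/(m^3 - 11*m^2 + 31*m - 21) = (m - 3)/(m - 7)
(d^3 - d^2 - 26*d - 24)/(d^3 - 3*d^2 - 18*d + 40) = (d^2 - 5*d - 6)/(d^2 - 7*d + 10)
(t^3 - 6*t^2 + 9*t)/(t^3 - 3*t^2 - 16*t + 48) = t*(t - 3)/(t^2 - 16)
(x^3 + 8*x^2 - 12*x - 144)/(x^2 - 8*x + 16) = (x^2 + 12*x + 36)/(x - 4)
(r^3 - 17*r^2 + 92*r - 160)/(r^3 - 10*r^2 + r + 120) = (r - 4)/(r + 3)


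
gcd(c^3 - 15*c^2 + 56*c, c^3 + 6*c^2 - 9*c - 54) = 1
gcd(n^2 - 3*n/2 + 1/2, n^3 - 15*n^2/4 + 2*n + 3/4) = n - 1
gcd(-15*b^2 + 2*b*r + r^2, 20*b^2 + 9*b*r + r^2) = 5*b + r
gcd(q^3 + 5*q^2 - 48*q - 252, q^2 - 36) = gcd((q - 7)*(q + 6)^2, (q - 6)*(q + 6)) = q + 6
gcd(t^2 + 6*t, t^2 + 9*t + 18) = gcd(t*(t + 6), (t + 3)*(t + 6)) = t + 6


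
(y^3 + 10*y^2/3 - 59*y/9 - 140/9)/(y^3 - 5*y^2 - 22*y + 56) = (9*y^2 - 6*y - 35)/(9*(y^2 - 9*y + 14))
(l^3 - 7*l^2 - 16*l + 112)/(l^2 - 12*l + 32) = (l^2 - 3*l - 28)/(l - 8)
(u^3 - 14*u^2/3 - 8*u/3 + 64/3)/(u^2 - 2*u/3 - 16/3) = u - 4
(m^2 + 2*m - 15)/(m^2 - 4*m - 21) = (-m^2 - 2*m + 15)/(-m^2 + 4*m + 21)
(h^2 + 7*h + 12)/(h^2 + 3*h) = (h + 4)/h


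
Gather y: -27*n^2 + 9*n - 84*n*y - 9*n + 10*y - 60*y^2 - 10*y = -27*n^2 - 84*n*y - 60*y^2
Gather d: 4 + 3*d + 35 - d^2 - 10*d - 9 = -d^2 - 7*d + 30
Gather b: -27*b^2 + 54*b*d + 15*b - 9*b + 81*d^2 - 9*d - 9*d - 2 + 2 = -27*b^2 + b*(54*d + 6) + 81*d^2 - 18*d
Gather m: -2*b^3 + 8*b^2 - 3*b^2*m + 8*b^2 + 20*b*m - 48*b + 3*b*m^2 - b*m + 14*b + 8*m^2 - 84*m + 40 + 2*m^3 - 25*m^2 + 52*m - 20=-2*b^3 + 16*b^2 - 34*b + 2*m^3 + m^2*(3*b - 17) + m*(-3*b^2 + 19*b - 32) + 20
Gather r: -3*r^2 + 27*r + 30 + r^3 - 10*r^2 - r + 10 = r^3 - 13*r^2 + 26*r + 40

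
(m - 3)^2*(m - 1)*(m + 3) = m^4 - 4*m^3 - 6*m^2 + 36*m - 27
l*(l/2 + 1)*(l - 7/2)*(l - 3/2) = l^4/2 - 3*l^3/2 - 19*l^2/8 + 21*l/4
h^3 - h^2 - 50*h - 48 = (h - 8)*(h + 1)*(h + 6)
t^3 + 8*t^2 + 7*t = t*(t + 1)*(t + 7)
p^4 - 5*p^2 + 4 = (p - 2)*(p - 1)*(p + 1)*(p + 2)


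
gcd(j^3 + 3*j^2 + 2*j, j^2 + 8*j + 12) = j + 2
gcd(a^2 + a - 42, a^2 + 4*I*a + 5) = 1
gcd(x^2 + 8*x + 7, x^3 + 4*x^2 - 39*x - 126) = x + 7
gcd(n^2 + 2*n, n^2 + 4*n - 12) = 1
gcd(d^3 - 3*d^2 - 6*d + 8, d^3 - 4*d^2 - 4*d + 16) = d^2 - 2*d - 8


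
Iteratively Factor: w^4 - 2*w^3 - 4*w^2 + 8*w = (w + 2)*(w^3 - 4*w^2 + 4*w) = w*(w + 2)*(w^2 - 4*w + 4) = w*(w - 2)*(w + 2)*(w - 2)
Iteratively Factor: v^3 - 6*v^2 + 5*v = (v - 1)*(v^2 - 5*v) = (v - 5)*(v - 1)*(v)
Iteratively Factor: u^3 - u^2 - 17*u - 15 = (u + 1)*(u^2 - 2*u - 15) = (u - 5)*(u + 1)*(u + 3)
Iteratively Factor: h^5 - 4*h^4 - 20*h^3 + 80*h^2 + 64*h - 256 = (h - 2)*(h^4 - 2*h^3 - 24*h^2 + 32*h + 128) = (h - 2)*(h + 2)*(h^3 - 4*h^2 - 16*h + 64) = (h - 4)*(h - 2)*(h + 2)*(h^2 - 16) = (h - 4)^2*(h - 2)*(h + 2)*(h + 4)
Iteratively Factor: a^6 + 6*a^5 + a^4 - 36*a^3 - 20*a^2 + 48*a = (a - 1)*(a^5 + 7*a^4 + 8*a^3 - 28*a^2 - 48*a) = (a - 1)*(a + 2)*(a^4 + 5*a^3 - 2*a^2 - 24*a) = (a - 2)*(a - 1)*(a + 2)*(a^3 + 7*a^2 + 12*a) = (a - 2)*(a - 1)*(a + 2)*(a + 4)*(a^2 + 3*a) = a*(a - 2)*(a - 1)*(a + 2)*(a + 4)*(a + 3)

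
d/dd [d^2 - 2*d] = 2*d - 2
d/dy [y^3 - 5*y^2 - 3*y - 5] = 3*y^2 - 10*y - 3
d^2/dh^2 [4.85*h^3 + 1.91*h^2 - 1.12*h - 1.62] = 29.1*h + 3.82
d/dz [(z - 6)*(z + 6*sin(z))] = z + (z - 6)*(6*cos(z) + 1) + 6*sin(z)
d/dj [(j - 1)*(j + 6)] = 2*j + 5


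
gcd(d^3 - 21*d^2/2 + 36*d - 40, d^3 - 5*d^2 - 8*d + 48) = d^2 - 8*d + 16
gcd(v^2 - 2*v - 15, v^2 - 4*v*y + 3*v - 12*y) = v + 3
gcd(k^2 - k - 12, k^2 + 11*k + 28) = 1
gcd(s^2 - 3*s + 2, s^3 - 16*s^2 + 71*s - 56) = s - 1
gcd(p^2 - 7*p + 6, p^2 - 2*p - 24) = p - 6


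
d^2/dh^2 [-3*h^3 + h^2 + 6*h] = 2 - 18*h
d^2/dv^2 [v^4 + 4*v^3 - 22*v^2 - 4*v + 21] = 12*v^2 + 24*v - 44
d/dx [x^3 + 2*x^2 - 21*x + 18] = 3*x^2 + 4*x - 21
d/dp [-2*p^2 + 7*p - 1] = 7 - 4*p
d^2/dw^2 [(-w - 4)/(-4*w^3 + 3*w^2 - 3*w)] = 6*(16*w^5 + 116*w^4 - 129*w^3 + 84*w^2 - 36*w + 12)/(w^3*(64*w^6 - 144*w^5 + 252*w^4 - 243*w^3 + 189*w^2 - 81*w + 27))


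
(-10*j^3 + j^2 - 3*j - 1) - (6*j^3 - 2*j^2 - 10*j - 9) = -16*j^3 + 3*j^2 + 7*j + 8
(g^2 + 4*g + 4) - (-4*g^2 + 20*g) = 5*g^2 - 16*g + 4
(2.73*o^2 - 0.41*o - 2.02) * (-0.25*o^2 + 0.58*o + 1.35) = -0.6825*o^4 + 1.6859*o^3 + 3.9527*o^2 - 1.7251*o - 2.727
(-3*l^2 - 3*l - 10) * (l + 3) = -3*l^3 - 12*l^2 - 19*l - 30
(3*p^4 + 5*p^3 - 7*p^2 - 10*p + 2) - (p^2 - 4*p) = 3*p^4 + 5*p^3 - 8*p^2 - 6*p + 2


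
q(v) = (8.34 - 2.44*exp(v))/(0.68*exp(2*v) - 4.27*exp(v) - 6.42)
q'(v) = (8.34 - 2.44*exp(v))*(-1.36*exp(2*v) + 4.27*exp(v))/(0.68*exp(2*v) - 4.27*exp(v) - 6.42)^2 - 2.44*exp(v)/(0.68*exp(2*v) - 4.27*exp(v) - 6.42) = (1.6592*exp(2*v) - 11.3424*exp(v) + 51.2766)*exp(v)/(0.4624*exp(4*v) - 5.8072*exp(3*v) + 9.5017*exp(2*v) + 54.8268*exp(v) + 41.2164)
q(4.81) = -0.03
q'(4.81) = 0.03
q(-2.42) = -1.20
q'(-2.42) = 0.10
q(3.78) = -0.09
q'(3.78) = 0.10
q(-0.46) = -0.77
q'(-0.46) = 0.36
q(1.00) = -0.13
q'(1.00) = 0.53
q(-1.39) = -1.04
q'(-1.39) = 0.22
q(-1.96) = -1.14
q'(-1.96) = 0.14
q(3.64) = -0.10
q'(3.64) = 0.12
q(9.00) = 0.00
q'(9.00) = 0.00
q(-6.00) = -1.30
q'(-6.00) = 0.00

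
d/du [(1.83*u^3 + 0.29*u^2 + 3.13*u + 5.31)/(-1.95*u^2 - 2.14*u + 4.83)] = (-3.5685*u^4 - 7.8324*u^3 + 31.9996*u^2 + 23.5104*u + 26.4813)/(3.8025*u^4 + 8.346*u^3 - 14.2574*u^2 - 20.6724*u + 23.3289)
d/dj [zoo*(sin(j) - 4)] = zoo*cos(j)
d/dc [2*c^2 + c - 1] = 4*c + 1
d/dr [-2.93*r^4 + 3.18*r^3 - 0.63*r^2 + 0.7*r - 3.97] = -11.72*r^3 + 9.54*r^2 - 1.26*r + 0.7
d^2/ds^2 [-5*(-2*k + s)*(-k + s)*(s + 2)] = 30*k - 30*s - 20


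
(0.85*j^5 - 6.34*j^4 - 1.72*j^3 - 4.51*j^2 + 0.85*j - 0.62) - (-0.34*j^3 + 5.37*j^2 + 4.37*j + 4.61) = 0.85*j^5 - 6.34*j^4 - 1.38*j^3 - 9.88*j^2 - 3.52*j - 5.23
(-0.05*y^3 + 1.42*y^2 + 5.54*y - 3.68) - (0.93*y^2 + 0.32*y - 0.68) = -0.05*y^3 + 0.49*y^2 + 5.22*y - 3.0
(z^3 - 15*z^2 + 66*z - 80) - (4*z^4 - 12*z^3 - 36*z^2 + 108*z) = -4*z^4 + 13*z^3 + 21*z^2 - 42*z - 80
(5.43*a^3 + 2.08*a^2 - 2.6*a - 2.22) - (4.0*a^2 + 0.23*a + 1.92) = 5.43*a^3 - 1.92*a^2 - 2.83*a - 4.14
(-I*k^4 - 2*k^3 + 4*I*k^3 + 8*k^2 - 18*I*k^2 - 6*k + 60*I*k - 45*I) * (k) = -I*k^5 - 2*k^4 + 4*I*k^4 + 8*k^3 - 18*I*k^3 - 6*k^2 + 60*I*k^2 - 45*I*k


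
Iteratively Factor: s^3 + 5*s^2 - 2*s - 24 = (s + 3)*(s^2 + 2*s - 8) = (s + 3)*(s + 4)*(s - 2)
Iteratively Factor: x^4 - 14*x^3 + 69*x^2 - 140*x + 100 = (x - 2)*(x^3 - 12*x^2 + 45*x - 50) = (x - 5)*(x - 2)*(x^2 - 7*x + 10) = (x - 5)*(x - 2)^2*(x - 5)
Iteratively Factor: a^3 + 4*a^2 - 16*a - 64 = (a - 4)*(a^2 + 8*a + 16) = (a - 4)*(a + 4)*(a + 4)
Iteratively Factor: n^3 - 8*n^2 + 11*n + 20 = (n - 4)*(n^2 - 4*n - 5) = (n - 5)*(n - 4)*(n + 1)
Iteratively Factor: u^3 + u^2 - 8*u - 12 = (u + 2)*(u^2 - u - 6) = (u - 3)*(u + 2)*(u + 2)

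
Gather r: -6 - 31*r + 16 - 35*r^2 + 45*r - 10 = -35*r^2 + 14*r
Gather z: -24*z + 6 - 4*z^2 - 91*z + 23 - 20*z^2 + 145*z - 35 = -24*z^2 + 30*z - 6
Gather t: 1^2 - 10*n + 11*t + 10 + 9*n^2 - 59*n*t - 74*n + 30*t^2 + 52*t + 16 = 9*n^2 - 84*n + 30*t^2 + t*(63 - 59*n) + 27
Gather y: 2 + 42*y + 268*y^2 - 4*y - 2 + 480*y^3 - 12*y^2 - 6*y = 480*y^3 + 256*y^2 + 32*y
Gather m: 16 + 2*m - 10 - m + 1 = m + 7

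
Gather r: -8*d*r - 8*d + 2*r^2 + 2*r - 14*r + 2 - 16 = -8*d + 2*r^2 + r*(-8*d - 12) - 14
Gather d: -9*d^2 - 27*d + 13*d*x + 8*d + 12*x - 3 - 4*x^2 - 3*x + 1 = -9*d^2 + d*(13*x - 19) - 4*x^2 + 9*x - 2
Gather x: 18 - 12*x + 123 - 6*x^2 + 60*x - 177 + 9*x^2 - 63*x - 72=3*x^2 - 15*x - 108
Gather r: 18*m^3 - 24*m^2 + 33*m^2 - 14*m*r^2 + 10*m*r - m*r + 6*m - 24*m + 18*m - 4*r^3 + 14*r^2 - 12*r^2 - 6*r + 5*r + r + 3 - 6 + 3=18*m^3 + 9*m^2 + 9*m*r - 4*r^3 + r^2*(2 - 14*m)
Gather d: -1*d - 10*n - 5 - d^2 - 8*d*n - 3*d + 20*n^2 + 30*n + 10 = -d^2 + d*(-8*n - 4) + 20*n^2 + 20*n + 5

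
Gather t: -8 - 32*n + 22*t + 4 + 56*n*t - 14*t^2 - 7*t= -32*n - 14*t^2 + t*(56*n + 15) - 4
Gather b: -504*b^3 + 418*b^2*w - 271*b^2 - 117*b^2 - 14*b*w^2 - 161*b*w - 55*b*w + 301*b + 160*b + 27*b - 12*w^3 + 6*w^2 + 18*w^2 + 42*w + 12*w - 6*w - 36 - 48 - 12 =-504*b^3 + b^2*(418*w - 388) + b*(-14*w^2 - 216*w + 488) - 12*w^3 + 24*w^2 + 48*w - 96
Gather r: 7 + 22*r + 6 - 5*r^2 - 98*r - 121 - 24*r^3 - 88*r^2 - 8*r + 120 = -24*r^3 - 93*r^2 - 84*r + 12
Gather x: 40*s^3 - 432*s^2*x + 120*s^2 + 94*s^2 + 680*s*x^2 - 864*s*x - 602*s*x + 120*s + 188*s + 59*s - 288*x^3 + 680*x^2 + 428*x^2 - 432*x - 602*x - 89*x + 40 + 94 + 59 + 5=40*s^3 + 214*s^2 + 367*s - 288*x^3 + x^2*(680*s + 1108) + x*(-432*s^2 - 1466*s - 1123) + 198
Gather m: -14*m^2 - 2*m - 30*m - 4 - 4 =-14*m^2 - 32*m - 8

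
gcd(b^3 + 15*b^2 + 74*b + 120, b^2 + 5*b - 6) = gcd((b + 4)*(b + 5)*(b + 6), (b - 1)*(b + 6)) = b + 6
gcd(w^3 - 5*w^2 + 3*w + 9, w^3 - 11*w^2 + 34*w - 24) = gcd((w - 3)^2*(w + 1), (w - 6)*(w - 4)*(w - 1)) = 1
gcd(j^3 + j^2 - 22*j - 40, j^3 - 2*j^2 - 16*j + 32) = j + 4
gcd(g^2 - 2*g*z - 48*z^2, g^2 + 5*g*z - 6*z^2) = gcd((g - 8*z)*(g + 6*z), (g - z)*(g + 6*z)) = g + 6*z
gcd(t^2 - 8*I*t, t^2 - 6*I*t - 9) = 1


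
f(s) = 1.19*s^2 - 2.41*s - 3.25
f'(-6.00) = -16.69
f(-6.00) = 54.05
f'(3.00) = 4.73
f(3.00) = 0.23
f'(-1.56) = -6.12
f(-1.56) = 3.41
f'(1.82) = 1.92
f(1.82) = -3.69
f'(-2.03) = -7.24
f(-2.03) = 6.55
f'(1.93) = 2.18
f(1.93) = -3.47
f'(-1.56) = -6.12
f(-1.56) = 3.41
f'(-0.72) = -4.12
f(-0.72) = -0.90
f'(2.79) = 4.23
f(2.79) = -0.71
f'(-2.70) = -8.84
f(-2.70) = 11.93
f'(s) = 2.38*s - 2.41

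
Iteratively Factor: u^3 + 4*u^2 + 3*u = (u)*(u^2 + 4*u + 3) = u*(u + 3)*(u + 1)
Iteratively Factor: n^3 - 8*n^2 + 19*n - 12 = (n - 1)*(n^2 - 7*n + 12) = (n - 3)*(n - 1)*(n - 4)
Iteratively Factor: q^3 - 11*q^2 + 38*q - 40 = (q - 2)*(q^2 - 9*q + 20) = (q - 4)*(q - 2)*(q - 5)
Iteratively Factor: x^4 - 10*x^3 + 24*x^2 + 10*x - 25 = (x - 1)*(x^3 - 9*x^2 + 15*x + 25) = (x - 5)*(x - 1)*(x^2 - 4*x - 5) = (x - 5)^2*(x - 1)*(x + 1)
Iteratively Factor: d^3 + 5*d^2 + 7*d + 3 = (d + 1)*(d^2 + 4*d + 3) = (d + 1)^2*(d + 3)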